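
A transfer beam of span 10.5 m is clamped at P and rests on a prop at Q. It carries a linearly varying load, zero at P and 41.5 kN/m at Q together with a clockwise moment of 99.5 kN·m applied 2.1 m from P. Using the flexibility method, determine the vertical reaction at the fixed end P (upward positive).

R_P = 92.93 kN

Remove the prop at Q; the released (primary) structure is a cantilever built in at P.
Downward deflection at the released point Q due to the loads:
  triangular load, peak 41.5 at the free end: 11w₀L⁴/(120EI) = 46240/EI
  clockwise couple 99.5 at a = 2.1: M₀a(2L − a)/(2EI) = 1975/EI
  δ_0 = 48214/EI
Flexibility coefficient — unit upward force at Q: δ_{QQ} = L³/(3EI) = 385.9/EI.
The prop prevents deflection at Q: R_Q = δ_0/δ_{QQ} = 48214/385.9 = 124.9 kN.
Vertical equilibrium: R_P = ΣP − R_Q = 217.9 − 124.9 = 92.93 kN.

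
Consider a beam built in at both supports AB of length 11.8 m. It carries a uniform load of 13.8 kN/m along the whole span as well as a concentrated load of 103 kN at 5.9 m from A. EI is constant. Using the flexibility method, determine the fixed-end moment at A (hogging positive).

Take the two fixed-end moments M_A, M_B as redundants; the released structure is the simple span AB.
Simple-span end rotations at A and B under the given loads:
  at A: UDL 13.8: wL³/(24EI) = 944.7/EI
  at B: UDL 13.8: wL³/(24EI) = 944.7/EI
  at A: point load 103 at a = 5.9: Pab(L + b)/(6LEI) = 896.4/EI
  at B: point load 103 at a = 5.9: Pab(L + a)/(6LEI) = 896.4/EI
  θ_A0 = 1841/EI,  θ_B0 = 1841/EI
Flexibility coefficients: a unit moment at one end gives L/(3EI) there and L/(6EI) at the far end, so f₁₁ = f₂₂ = 3.933/EI and f₁₂ = f₂₁ = 1.967/EI.
Compatibility — zero rotation at each built-in end:
  3.933 M_A + 1.967 M_B = 1841
  1.967 M_A + 3.933 M_B = 1841
Solving the pair gives M_A = 312.1 kN·m and M_B = 312.1 kN·m (hogging).

M_A = 312.1 kN·m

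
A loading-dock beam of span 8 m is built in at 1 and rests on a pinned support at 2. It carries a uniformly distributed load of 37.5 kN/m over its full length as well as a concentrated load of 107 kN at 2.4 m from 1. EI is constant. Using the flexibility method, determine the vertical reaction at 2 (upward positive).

Take the reaction at 2 as the redundant and release it; the primary structure is a cantilever fixed at 1.
Deflection at 2 on the released cantilever, summing each load's contribution:
  UDL 37.5: wL⁴/(8EI) = 19200/EI
  point load 107 at a = 2.4: Pa²(3L − a)/(6EI) = 2219/EI
  δ_0 = 21419/EI
Flexibility coefficient — unit upward force at 2: δ_{22} = L³/(3EI) = 170.7/EI.
The prop prevents deflection at 2: R_2 = δ_0/δ_{22} = 21419/170.7 = 125.5 kN.

R_2 = 125.5 kN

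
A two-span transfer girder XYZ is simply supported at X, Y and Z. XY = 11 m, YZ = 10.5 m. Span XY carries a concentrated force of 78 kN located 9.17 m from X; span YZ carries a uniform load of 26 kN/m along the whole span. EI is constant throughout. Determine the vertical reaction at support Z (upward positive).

Take M_Y as the redundant. Released structure: two simple spans XY and YZ with a hinge at Y.
End slopes at the hinge Y, treating each span as simply supported:
  span XY: point load 78 at a = 9.17: Pab(L + a)/(6LEI) = 400/EI
  span YZ: UDL 26: wL³/(24EI) = 1254/EI
  relative rotation θ_0 = (400 + 1254)/EI = 1654/EI
A unit hogging moment at Y produces rotation L₁/(3EI) + L₂/(3EI) = 7.167/EI.
Compatibility: M_Y·(L₁+L₂)/(3EI) = θ_0, giving M_Y = 230.8 kN·m (hogging).
Span YZ, ΣM about Z: R_Y^{YZ}·10.5 = 1433 + 230.8, so R_Y^{YZ} = 158.5 kN and R_Z = 273 − 158.5 = 114.5 kN.

R_Z = 114.5 kN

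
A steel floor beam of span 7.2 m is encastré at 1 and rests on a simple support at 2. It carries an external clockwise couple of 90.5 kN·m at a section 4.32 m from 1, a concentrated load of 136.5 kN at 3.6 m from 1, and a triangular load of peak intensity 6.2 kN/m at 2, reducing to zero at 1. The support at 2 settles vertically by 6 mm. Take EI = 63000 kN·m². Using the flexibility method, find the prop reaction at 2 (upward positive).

R_2 = 67.73 kN

Remove the prop at 2; the released (primary) structure is a cantilever built in at 1.
Free-end deflection of the primary structure under the applied loading (downward +):
  clockwise couple 90.5 at a = 4.32: M₀a(2L − a)/(2EI) = 1970/EI
  point load 136.5 at a = 3.6: Pa²(3L − a)/(6EI) = 5307/EI
  triangular load, peak 6.2 at the free end: 11w₀L⁴/(120EI) = 1527/EI
  δ_0 = 8805/EI
Tip deflection under a unit load at 2: L³/(3EI) = 124.4/EI.
With EI = 63000 kN·m²: δ_0 = 0.13976 m and δ_{22} = 0.001975 m/kN.
Compatibility — the beam at 2 must follow the support down by 0.006 m: δ_0 − R_2·δ_{22} = 0.006, so R_2 = (0.13976 − 0.006)/0.001975 = 67.73 kN.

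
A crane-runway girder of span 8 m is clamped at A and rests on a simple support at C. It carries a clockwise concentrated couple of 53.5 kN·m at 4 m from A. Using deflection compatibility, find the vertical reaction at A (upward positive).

R_A = -7.523 kN

Choose R_C as the redundant. The primary structure is the cantilever fixed at A.
Deflection at C on the released cantilever, summing each load's contribution:
  clockwise couple 53.5 at a = 4: M₀a(2L − a)/(2EI) = 1284/EI
Flexibility coefficient — unit upward force at C: δ_{CC} = L³/(3EI) = 170.7/EI.
Compatibility at C: δ_0 − R_C·δ_{CC} = 0, so R_C = 1284/170.7 = 7.523 kN.
Vertical equilibrium: R_A = ΣP − R_C = 0 − 7.523 = -7.523 kN.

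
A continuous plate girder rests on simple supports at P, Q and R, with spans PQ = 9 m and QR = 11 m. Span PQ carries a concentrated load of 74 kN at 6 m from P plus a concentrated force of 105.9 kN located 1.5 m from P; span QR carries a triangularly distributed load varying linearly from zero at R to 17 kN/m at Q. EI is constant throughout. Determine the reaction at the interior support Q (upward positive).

Insert a hinge at Q; M_Q is the redundant, and each span becomes simply supported.
Discontinuity in slope at Q on the released structure — sum the simple-span end rotations:
  span PQ: point load 74 at a = 6: Pab(L + a)/(6LEI) = 370/EI
  span PQ: point load 105.9 at a = 1.5: Pab(L + a)/(6LEI) = 231.7/EI
  span QR: triangular load, peak 17: w₀L³/(45EI) = 502.8/EI
  relative rotation θ_0 = (601.7 + 502.8)/EI = 1104/EI
A unit hogging moment at Q produces rotation L₁/(3EI) + L₂/(3EI) = 6.667/EI.
Slope continuity at Q: θ_0 = M_Q·6.667/EI, so M_Q = 1104/6.667 = 165.7 kN·m (hogging).
Span PQ, ΣM about P with M_Q applied at Q: R_Q^{PQ}·9 = 602.9 + 165.7, so R_Q^{PQ} = 85.39 kN and R_P = 179.9 − 85.39 = 94.51 kN.
Span QR, ΣM about R: R_Q^{QR}·11 = 685.7 + 165.7, so R_Q^{QR} = 77.39 kN and R_R = 93.5 − 77.39 = 16.11 kN.
R_Q = 85.39 + 77.39 = 162.8 kN.

R_Q = 162.8 kN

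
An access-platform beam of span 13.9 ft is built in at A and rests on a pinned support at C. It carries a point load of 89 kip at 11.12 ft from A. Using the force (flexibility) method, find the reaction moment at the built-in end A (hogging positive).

Release the roller at C. Primary structure: cantilever fixed at A.
Deflection at C on the released cantilever, summing each load's contribution:
  point load 89 at a = 11.12: Pa²(3L − a)/(6EI) = 56090/EI
Flexibility coefficient — unit upward force at C: δ_{CC} = L³/(3EI) = 895.2/EI.
Compatibility at C: δ_0 − R_C·δ_{CC} = 0, so R_C = 56090/895.2 = 62.66 kip.
Moment equilibrium about A: M_A = Σ(load moments about A) − R_C·L = 989.7 − 62.66×13.9 = 118.8 kip·ft.

M_A = 118.8 kip·ft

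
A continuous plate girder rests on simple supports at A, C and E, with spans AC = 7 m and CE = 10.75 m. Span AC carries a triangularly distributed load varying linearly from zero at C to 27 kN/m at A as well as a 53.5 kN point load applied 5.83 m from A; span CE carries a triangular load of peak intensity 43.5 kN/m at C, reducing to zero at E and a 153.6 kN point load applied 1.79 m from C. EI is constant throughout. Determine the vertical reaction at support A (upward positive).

Release continuity at C by inserting a hinge; the redundant is the internal moment M_C. The primary structure is two simply-supported spans AC and CE.
Rotations at C on the released spans (each span's end-slope, ×1/EI):
  span AC: triangular load, peak 27: 7w₀L³/(360EI) = 180.1/EI
  span AC: point load 53.5 at a = 5.83: Pab(L + a)/(6LEI) = 111.5/EI
  span CE: triangular load, peak 43.5: w₀L³/(45EI) = 1201/EI
  span CE: point load 153.6 at a = 1.79: Pab(L + b)/(6LEI) = 752.8/EI
  relative rotation θ_0 = (291.6 + 1954)/EI = 2245/EI
A unit hogging moment at C produces rotation L₁/(3EI) + L₂/(3EI) = 5.917/EI.
Slope continuity at C: θ_0 = M_C·5.917/EI, so M_C = 2245/5.917 = 379.5 kN·m (hogging).
Span AC, ΣM about A with M_C applied at C: R_C^{AC}·7 = 532.4 + 379.5, so R_C^{AC} = 130.3 kN and R_A = 148 − 130.3 = 17.73 kN.

R_A = 17.73 kN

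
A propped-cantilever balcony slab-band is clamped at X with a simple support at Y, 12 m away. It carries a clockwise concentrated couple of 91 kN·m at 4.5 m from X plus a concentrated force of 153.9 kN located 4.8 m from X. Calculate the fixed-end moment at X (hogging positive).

M_X = 362.4 kN·m

Take the reaction at Y as the redundant and release it; the primary structure is a cantilever fixed at X.
Downward deflection at the released point Y due to the loads:
  clockwise couple 91 at a = 4.5: M₀a(2L − a)/(2EI) = 3993/EI
  point load 153.9 at a = 4.8: Pa²(3L − a)/(6EI) = 18438/EI
  δ_0 = 22431/EI
Tip deflection under a unit load at Y: L³/(3EI) = 576/EI.
Compatibility at Y: δ_0 − R_Y·δ_{YY} = 0, so R_Y = 22431/576 = 38.94 kN.
Moment equilibrium about X: M_X = Σ(load moments about X) − R_Y·L = 829.7 − 38.94×12 = 362.4 kN·m.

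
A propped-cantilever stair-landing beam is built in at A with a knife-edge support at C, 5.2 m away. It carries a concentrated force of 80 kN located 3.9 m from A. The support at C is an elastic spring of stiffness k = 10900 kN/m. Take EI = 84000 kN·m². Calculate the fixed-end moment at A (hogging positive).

M_A = 85.92 kN·m

Release the roller at C. Primary structure: cantilever fixed at A.
Deflection at C on the released cantilever, summing each load's contribution:
  point load 80 at a = 3.9: Pa²(3L − a)/(6EI) = 2373/EI
Tip deflection under a unit load at C: L³/(3EI) = 46.87/EI.
With EI = 84000 kN·m²: δ_0 = 0.028247 m and δ_{CC} = 0.000558 m/kN.
Compatibility — the spring shortens by R_C/k under the reaction it provides: δ_0 − R_C·δ_{CC} = R_C/k. With 1/k = 0.000092 m/kN, R_C = δ_0 / (δ_{CC} + 1/k) = 0.028247 / (0.000558 + 0.000092) = 43.48 kN.
Moment equilibrium about A: M_A = Σ(load moments about A) − R_C·L = 312 − 43.48×5.2 = 85.92 kN·m.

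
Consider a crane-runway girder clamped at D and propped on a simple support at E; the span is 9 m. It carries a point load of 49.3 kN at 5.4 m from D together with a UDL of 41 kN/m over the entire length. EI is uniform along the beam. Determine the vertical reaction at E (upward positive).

R_E = 159.7 kN

Choose R_E as the redundant. The primary structure is the cantilever fixed at D.
Downward deflection at the released point E due to the loads:
  point load 49.3 at a = 5.4: Pa²(3L − a)/(6EI) = 5175/EI
  UDL 41: wL⁴/(8EI) = 33625/EI
  δ_0 = 38800/EI
Tip deflection under a unit load at E: L³/(3EI) = 243/EI.
The prop prevents deflection at E: R_E = δ_0/δ_{EE} = 38800/243 = 159.7 kN.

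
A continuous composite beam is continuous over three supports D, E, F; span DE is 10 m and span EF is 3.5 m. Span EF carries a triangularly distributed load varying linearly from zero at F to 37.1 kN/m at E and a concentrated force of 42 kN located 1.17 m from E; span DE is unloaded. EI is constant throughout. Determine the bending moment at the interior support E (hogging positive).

M_E = 14.92 kN·m

Take M_E as the redundant. Released structure: two simple spans DE and EF with a hinge at E.
Discontinuity in slope at E on the released structure — sum the simple-span end rotations:
  span EF: triangular load, peak 37.1: w₀L³/(45EI) = 35.35/EI
  span EF: point load 42 at a = 1.17: Pab(L + b)/(6LEI) = 31.79/EI
  relative rotation θ_0 = (0 + 67.13)/EI = 67.13/EI
A unit hogging moment at E produces rotation L₁/(3EI) + L₂/(3EI) = 4.5/EI.
Compatibility: M_E·(L₁+L₂)/(3EI) = θ_0, giving M_E = 14.92 kN·m (hogging).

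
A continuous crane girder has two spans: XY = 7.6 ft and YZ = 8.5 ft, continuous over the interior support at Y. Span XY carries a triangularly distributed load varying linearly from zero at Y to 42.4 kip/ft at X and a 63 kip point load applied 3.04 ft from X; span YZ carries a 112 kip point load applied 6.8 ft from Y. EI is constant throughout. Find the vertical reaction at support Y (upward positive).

R_Y = 139.6 kip

Release continuity at Y by inserting a hinge; the redundant is the internal moment M_Y. The primary structure is two simply-supported spans XY and YZ.
Discontinuity in slope at Y on the released structure — sum the simple-span end rotations:
  span XY: triangular load, peak 42.4: 7w₀L³/(360EI) = 361.9/EI
  span XY: point load 63 at a = 3.04: Pab(L + a)/(6LEI) = 203.8/EI
  span YZ: point load 112 at a = 6.8: Pab(L + b)/(6LEI) = 258.9/EI
  relative rotation θ_0 = (565.7 + 258.9)/EI = 824.6/EI
A unit hogging moment at Y produces rotation L₁/(3EI) + L₂/(3EI) = 5.367/EI.
Compatibility: M_Y·(L₁+L₂)/(3EI) = θ_0, giving M_Y = 153.7 kip·ft (hogging).
Span XY, ΣM about X with M_Y applied at Y: R_Y^{XY}·7.6 = 599.7 + 153.7, so R_Y^{XY} = 99.12 kip and R_X = 224.1 − 99.12 = 125 kip.
Span YZ, ΣM about Z: R_Y^{YZ}·8.5 = 190.4 + 153.7, so R_Y^{YZ} = 40.48 kip and R_Z = 112 − 40.48 = 71.52 kip.
R_Y = 99.12 + 40.48 = 139.6 kip.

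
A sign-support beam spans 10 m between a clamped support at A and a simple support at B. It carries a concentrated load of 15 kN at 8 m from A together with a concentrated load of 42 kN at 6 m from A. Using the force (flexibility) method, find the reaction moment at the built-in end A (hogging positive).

Take the reaction at B as the redundant and release it; the primary structure is a cantilever fixed at A.
Deflection at B on the released cantilever, summing each load's contribution:
  point load 15 at a = 8: Pa²(3L − a)/(6EI) = 3520/EI
  point load 42 at a = 6: Pa²(3L − a)/(6EI) = 6048/EI
  δ_0 = 9568/EI
Tip deflection under a unit load at B: L³/(3EI) = 333.3/EI.
The prop prevents deflection at B: R_B = δ_0/δ_{BB} = 9568/333.3 = 28.7 kN.
Moment equilibrium about A: M_A = Σ(load moments about A) − R_B·L = 372 − 28.7×10 = 84.96 kN·m.

M_A = 84.96 kN·m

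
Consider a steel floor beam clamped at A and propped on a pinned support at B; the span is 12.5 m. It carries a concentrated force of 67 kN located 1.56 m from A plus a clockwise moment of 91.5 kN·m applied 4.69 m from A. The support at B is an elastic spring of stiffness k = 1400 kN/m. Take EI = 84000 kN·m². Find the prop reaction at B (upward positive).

Choose R_B as the redundant. The primary structure is the cantilever fixed at A.
Downward deflection at the released point B due to the loads:
  point load 67 at a = 1.56: Pa²(3L − a)/(6EI) = 976.7/EI
  clockwise couple 91.5 at a = 4.69: M₀a(2L − a)/(2EI) = 4358/EI
  δ_0 = 5335/EI
Tip deflection under a unit load at B: L³/(3EI) = 651/EI.
With EI = 84000 kN·m²: δ_0 = 0.063506 m and δ_{BB} = 0.00775 m/kN.
Compatibility — the spring shortens by R_B/k under the reaction it provides: δ_0 − R_B·δ_{BB} = R_B/k. With 1/k = 0.000714 m/kN, R_B = δ_0 / (δ_{BB} + 1/k) = 0.063506 / (0.00775 + 0.000714) = 7.502 kN.

R_B = 7.502 kN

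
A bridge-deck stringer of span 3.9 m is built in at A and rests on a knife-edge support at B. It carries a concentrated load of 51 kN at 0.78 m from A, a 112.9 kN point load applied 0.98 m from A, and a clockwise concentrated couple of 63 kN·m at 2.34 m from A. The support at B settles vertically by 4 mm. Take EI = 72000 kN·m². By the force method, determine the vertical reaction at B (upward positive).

R_B = 18.44 kN

Release the roller at B. Primary structure: cantilever fixed at A.
Downward deflection at the released point B due to the loads:
  point load 51 at a = 0.78: Pa²(3L − a)/(6EI) = 56.47/EI
  point load 112.9 at a = 0.98: Pa²(3L − a)/(6EI) = 193.7/EI
  clockwise couple 63 at a = 2.34: M₀a(2L − a)/(2EI) = 402.5/EI
  δ_0 = 652.7/EI
Tip deflection under a unit load at B: L³/(3EI) = 19.77/EI.
With EI = 72000 kN·m²: δ_0 = 0.009065 m and δ_{BB} = 0.000275 m/kN.
Compatibility — the beam at B must follow the support down by 0.004 m: δ_0 − R_B·δ_{BB} = 0.004, so R_B = (0.009065 − 0.004)/0.000275 = 18.44 kN.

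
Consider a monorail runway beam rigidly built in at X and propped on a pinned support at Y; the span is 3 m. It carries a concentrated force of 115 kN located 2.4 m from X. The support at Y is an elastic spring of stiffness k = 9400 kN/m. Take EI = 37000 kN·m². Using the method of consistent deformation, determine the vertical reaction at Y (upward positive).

Release the roller at Y. Primary structure: cantilever fixed at X.
Primary-structure tip deflection at Y by superposition:
  point load 115 at a = 2.4: Pa²(3L − a)/(6EI) = 728.6/EI
Flexibility coefficient — unit upward force at Y: δ_{YY} = L³/(3EI) = 9/EI.
With EI = 37000 kN·m²: δ_0 = 0.019693 m and δ_{YY} = 0.000243 m/kN.
Compatibility — the spring shortens by R_Y/k under the reaction it provides: δ_0 − R_Y·δ_{YY} = R_Y/k. With 1/k = 0.000106 m/kN, R_Y = δ_0 / (δ_{YY} + 1/k) = 0.019693 / (0.000243 + 0.000106) = 56.33 kN.

R_Y = 56.33 kN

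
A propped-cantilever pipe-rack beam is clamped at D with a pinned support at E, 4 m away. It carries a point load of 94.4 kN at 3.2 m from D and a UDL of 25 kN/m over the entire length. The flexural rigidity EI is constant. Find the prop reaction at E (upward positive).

R_E = 104 kN

Take the reaction at E as the redundant and release it; the primary structure is a cantilever fixed at D.
Deflection at E on the released cantilever, summing each load's contribution:
  point load 94.4 at a = 3.2: Pa²(3L − a)/(6EI) = 1418/EI
  UDL 25: wL⁴/(8EI) = 800/EI
  δ_0 = 2218/EI
Tip deflection under a unit load at E: L³/(3EI) = 21.33/EI.
Compatibility at E: δ_0 − R_E·δ_{EE} = 0, so R_E = 2218/21.33 = 104 kN.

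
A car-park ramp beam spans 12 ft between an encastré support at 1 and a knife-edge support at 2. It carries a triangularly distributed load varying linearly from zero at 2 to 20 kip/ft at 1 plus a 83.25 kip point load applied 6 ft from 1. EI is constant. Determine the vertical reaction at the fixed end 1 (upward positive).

R_1 = 153.2 kip

Take the reaction at 2 as the redundant and release it; the primary structure is a cantilever fixed at 1.
Deflection at 2 on the released cantilever, summing each load's contribution:
  triangular load, peak 20 at the fixed end: w₀L⁴/(30EI) = 13824/EI
  point load 83.25 at a = 6: Pa²(3L − a)/(6EI) = 14985/EI
  δ_0 = 28809/EI
Flexibility coefficient — unit upward force at 2: δ_{22} = L³/(3EI) = 576/EI.
The prop prevents deflection at 2: R_2 = δ_0/δ_{22} = 28809/576 = 50.02 kip.
Vertical equilibrium: R_1 = ΣP − R_2 = 203.2 − 50.02 = 153.2 kip.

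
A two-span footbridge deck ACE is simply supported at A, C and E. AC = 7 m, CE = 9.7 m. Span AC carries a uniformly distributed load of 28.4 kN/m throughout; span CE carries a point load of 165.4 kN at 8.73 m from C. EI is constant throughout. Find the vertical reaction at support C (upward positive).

R_C = 145.2 kN

Take M_C as the redundant. Released structure: two simple spans AC and CE with a hinge at C.
Rotations at C on the released spans (each span's end-slope, ×1/EI):
  span AC: UDL 28.4: wL³/(24EI) = 405.9/EI
  span CE: point load 165.4 at a = 8.73: Pab(L + b)/(6LEI) = 256.8/EI
  relative rotation θ_0 = (405.9 + 256.8)/EI = 662.7/EI
A unit hogging moment at C produces rotation L₁/(3EI) + L₂/(3EI) = 5.567/EI.
Compatibility: M_C·(L₁+L₂)/(3EI) = θ_0, giving M_C = 119 kN·m (hogging).
Span AC, ΣM about A with M_C applied at C: R_C^{AC}·7 = 695.8 + 119, so R_C^{AC} = 116.4 kN and R_A = 198.8 − 116.4 = 82.39 kN.
Span CE, ΣM about E: R_C^{CE}·9.7 = 160.4 + 119, so R_C^{CE} = 28.81 kN and R_E = 165.4 − 28.81 = 136.6 kN.
R_C = 116.4 + 28.81 = 145.2 kN.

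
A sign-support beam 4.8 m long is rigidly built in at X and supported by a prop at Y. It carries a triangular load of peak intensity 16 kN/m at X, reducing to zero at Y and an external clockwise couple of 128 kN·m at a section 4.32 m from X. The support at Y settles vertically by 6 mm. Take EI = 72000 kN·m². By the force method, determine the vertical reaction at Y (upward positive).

R_Y = 35.56 kN

Choose R_Y as the redundant. The primary structure is the cantilever fixed at X.
Primary-structure tip deflection at Y by superposition:
  triangular load, peak 16 at the fixed end: w₀L⁴/(30EI) = 283.1/EI
  clockwise couple 128 at a = 4.32: M₀a(2L − a)/(2EI) = 1460/EI
  δ_0 = 1743/EI
Tip deflection under a unit load at Y: L³/(3EI) = 36.86/EI.
With EI = 72000 kN·m²: δ_0 = 0.024207 m and δ_{YY} = 0.000512 m/kN.
Compatibility — the beam at Y must follow the support down by 0.006 m: δ_0 − R_Y·δ_{YY} = 0.006, so R_Y = (0.024207 − 0.006)/0.000512 = 35.56 kN.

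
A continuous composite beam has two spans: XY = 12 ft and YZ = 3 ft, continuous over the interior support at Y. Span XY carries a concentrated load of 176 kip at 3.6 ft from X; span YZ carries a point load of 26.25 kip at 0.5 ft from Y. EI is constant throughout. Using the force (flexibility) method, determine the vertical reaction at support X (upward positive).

Insert a hinge at Y; M_Y is the redundant, and each span becomes simply supported.
Rotations at Y on the released spans (each span's end-slope, ×1/EI):
  span XY: point load 176 at a = 3.6: Pab(L + a)/(6LEI) = 1153/EI
  span YZ: point load 26.25 at a = 0.5: Pab(L + b)/(6LEI) = 10.03/EI
  relative rotation θ_0 = (1153 + 10.03)/EI = 1163/EI
A unit hogging moment at Y produces rotation L₁/(3EI) + L₂/(3EI) = 5/EI.
Compatibility: M_Y·(L₁+L₂)/(3EI) = θ_0, giving M_Y = 232.6 kip·ft (hogging).
Span XY, ΣM about X with M_Y applied at Y: R_Y^{XY}·12 = 633.6 + 232.6, so R_Y^{XY} = 72.19 kip and R_X = 176 − 72.19 = 103.8 kip.

R_X = 103.8 kip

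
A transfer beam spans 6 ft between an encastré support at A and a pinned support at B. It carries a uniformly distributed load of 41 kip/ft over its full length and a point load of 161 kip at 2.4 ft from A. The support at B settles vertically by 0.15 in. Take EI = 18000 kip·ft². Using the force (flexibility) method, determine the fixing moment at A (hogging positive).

M_A = 388.7 kip·ft

Take the reaction at B as the redundant and release it; the primary structure is a cantilever fixed at A.
Free-end deflection of the primary structure under the applied loading (downward +):
  UDL 41: wL⁴/(8EI) = 6642/EI
  point load 161 at a = 2.4: Pa²(3L − a)/(6EI) = 2411/EI
  δ_0 = 9053/EI
Flexibility coefficient — unit upward force at B: δ_{BB} = L³/(3EI) = 72/EI.
With EI = 18000 kip·ft²: δ_0 = 0.50295 ft and δ_{BB} = 0.004 ft/kip.
Compatibility — the beam at B must follow the support down by 0.0125 ft: δ_0 − R_B·δ_{BB} = 0.0125, so R_B = (0.50295 − 0.0125)/0.004 = 122.6 kip.
Moment equilibrium about A: M_A = Σ(load moments about A) − R_B·L = 1124 − 122.6×6 = 388.7 kip·ft.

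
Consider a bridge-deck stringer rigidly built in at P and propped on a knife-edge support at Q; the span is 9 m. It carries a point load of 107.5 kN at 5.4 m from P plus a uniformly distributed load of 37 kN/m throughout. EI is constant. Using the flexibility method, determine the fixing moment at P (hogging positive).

Remove the prop at Q; the released (primary) structure is a cantilever built in at P.
Free-end deflection of the primary structure under the applied loading (downward +):
  point load 107.5 at a = 5.4: Pa²(3L − a)/(6EI) = 11285/EI
  UDL 37: wL⁴/(8EI) = 30345/EI
  δ_0 = 41630/EI
Tip deflection under a unit load at Q: L³/(3EI) = 243/EI.
Compatibility at Q: δ_0 − R_Q·δ_{QQ} = 0, so R_Q = 41630/243 = 171.3 kN.
Moment equilibrium about P: M_P = Σ(load moments about P) − R_Q·L = 2079 − 171.3×9 = 537.2 kN·m.

M_P = 537.2 kN·m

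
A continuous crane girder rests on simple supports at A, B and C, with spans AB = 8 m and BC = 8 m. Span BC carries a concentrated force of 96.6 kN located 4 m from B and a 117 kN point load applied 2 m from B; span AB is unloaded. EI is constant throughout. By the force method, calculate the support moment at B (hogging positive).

M_B = 149.2 kN·m

Insert a hinge at B; M_B is the redundant, and each span becomes simply supported.
End slopes at the hinge B, treating each span as simply supported:
  span BC: point load 96.6 at a = 4: Pab(L + b)/(6LEI) = 386.4/EI
  span BC: point load 117 at a = 2: Pab(L + b)/(6LEI) = 409.5/EI
  relative rotation θ_0 = (0 + 795.9)/EI = 795.9/EI
A unit hogging moment at B produces rotation L₁/(3EI) + L₂/(3EI) = 5.333/EI.
Compatibility: M_B·(L₁+L₂)/(3EI) = θ_0, giving M_B = 149.2 kN·m (hogging).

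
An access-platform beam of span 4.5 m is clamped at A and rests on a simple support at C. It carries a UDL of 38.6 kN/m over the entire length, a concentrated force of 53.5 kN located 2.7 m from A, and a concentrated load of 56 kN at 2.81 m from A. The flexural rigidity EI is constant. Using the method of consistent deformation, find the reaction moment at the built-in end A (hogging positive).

M_A = 178.8 kN·m

Choose R_C as the redundant. The primary structure is the cantilever fixed at A.
Downward deflection at the released point C due to the loads:
  UDL 38.6: wL⁴/(8EI) = 1979/EI
  point load 53.5 at a = 2.7: Pa²(3L − a)/(6EI) = 702/EI
  point load 56 at a = 2.81: Pa²(3L − a)/(6EI) = 787.8/EI
  δ_0 = 3468/EI
Flexibility coefficient — unit upward force at C: δ_{CC} = L³/(3EI) = 30.38/EI.
The prop prevents deflection at C: R_C = δ_0/δ_{CC} = 3468/30.38 = 114.2 kN.
Moment equilibrium about A: M_A = Σ(load moments about A) − R_C·L = 692.6 − 114.2×4.5 = 178.8 kN·m.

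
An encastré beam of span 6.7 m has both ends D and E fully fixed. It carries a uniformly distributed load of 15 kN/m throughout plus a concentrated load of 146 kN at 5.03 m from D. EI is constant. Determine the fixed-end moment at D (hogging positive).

M_D = 101.7 kN·m

Release both end moments; the primary structure is a simply-supported span DE with redundants M_D and M_E.
Simple-span end rotations at D and E under the given loads:
  at D: UDL 15: wL³/(24EI) = 188/EI
  at E: UDL 15: wL³/(24EI) = 188/EI
  at D: point load 146 at a = 5.03: Pab(L + b)/(6LEI) = 255.4/EI
  at E: point load 146 at a = 5.03: Pab(L + a)/(6LEI) = 357.9/EI
  θ_D0 = 443.3/EI,  θ_E0 = 545.8/EI
Flexibility coefficients: a unit moment at one end gives L/(3EI) there and L/(6EI) at the far end, so f₁₁ = f₂₂ = 2.233/EI and f₁₂ = f₂₁ = 1.117/EI.
Compatibility — zero rotation at each built-in end:
  2.233 M_D + 1.117 M_E = 443.3
  1.117 M_D + 2.233 M_E = 545.8
Solving the pair gives M_D = 101.7 kN·m and M_E = 193.5 kN·m (hogging).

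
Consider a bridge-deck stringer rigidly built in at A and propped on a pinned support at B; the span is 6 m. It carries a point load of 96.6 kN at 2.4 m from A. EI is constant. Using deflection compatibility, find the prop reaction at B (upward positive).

R_B = 20.09 kN

Release the roller at B. Primary structure: cantilever fixed at A.
Downward deflection at the released point B due to the loads:
  point load 96.6 at a = 2.4: Pa²(3L − a)/(6EI) = 1447/EI
Tip deflection under a unit load at B: L³/(3EI) = 72/EI.
Compatibility at B: δ_0 − R_B·δ_{BB} = 0, so R_B = 1447/72 = 20.09 kN.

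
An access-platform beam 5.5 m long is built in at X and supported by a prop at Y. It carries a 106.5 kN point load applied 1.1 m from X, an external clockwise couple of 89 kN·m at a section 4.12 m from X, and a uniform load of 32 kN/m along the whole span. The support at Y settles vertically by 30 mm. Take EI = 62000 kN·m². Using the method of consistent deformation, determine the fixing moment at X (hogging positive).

M_X = 353.7 kN·m

Release the roller at Y. Primary structure: cantilever fixed at X.
Deflection at Y on the released cantilever, summing each load's contribution:
  point load 106.5 at a = 1.1: Pa²(3L − a)/(6EI) = 330.8/EI
  clockwise couple 89 at a = 4.12: M₀a(2L − a)/(2EI) = 1261/EI
  UDL 32: wL⁴/(8EI) = 3660/EI
  δ_0 = 5252/EI
Flexibility coefficient — unit upward force at Y: δ_{YY} = L³/(3EI) = 55.46/EI.
With EI = 62000 kN·m²: δ_0 = 0.084716 m and δ_{YY} = 0.000894 m/kN.
Compatibility — the beam at Y must follow the support down by 0.03 m: δ_0 − R_Y·δ_{YY} = 0.03, so R_Y = (0.084716 − 0.03)/0.000894 = 61.17 kN.
Moment equilibrium about X: M_X = Σ(load moments about X) − R_Y·L = 690.1 − 61.17×5.5 = 353.7 kN·m.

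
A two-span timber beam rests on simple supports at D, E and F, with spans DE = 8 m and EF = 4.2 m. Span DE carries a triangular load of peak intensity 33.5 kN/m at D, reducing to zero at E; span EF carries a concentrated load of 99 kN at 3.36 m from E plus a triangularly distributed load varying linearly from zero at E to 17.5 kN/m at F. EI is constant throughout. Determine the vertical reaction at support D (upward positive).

Insert a hinge at E; M_E is the redundant, and each span becomes simply supported.
End slopes at the hinge E, treating each span as simply supported:
  span DE: triangular load, peak 33.5: 7w₀L³/(360EI) = 333.5/EI
  span EF: point load 99 at a = 3.36: Pab(L + b)/(6LEI) = 55.88/EI
  span EF: triangular load, peak 17.5: 7w₀L³/(360EI) = 25.21/EI
  relative rotation θ_0 = (333.5 + 81.09)/EI = 414.6/EI
A unit hogging moment at E produces rotation L₁/(3EI) + L₂/(3EI) = 4.067/EI.
Compatibility: M_E·(L₁+L₂)/(3EI) = θ_0, giving M_E = 102 kN·m (hogging).
Span DE, ΣM about D with M_E applied at E: R_E^{DE}·8 = 357.3 + 102, so R_E^{DE} = 57.41 kN and R_D = 134 − 57.41 = 76.59 kN.

R_D = 76.59 kN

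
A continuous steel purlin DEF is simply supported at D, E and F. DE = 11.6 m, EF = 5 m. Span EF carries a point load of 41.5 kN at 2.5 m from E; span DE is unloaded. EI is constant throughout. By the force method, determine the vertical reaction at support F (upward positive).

Release continuity at E by inserting a hinge; the redundant is the internal moment M_E. The primary structure is two simply-supported spans DE and EF.
Rotations at E on the released spans (each span's end-slope, ×1/EI):
  span EF: point load 41.5 at a = 2.5: Pab(L + b)/(6LEI) = 64.84/EI
  relative rotation θ_0 = (0 + 64.84)/EI = 64.84/EI
A unit hogging moment at E produces rotation L₁/(3EI) + L₂/(3EI) = 5.533/EI.
Slope continuity at E: θ_0 = M_E·5.533/EI, so M_E = 64.84/5.533 = 11.72 kN·m (hogging).
Span EF, ΣM about F: R_E^{EF}·5 = 103.8 + 11.72, so R_E^{EF} = 23.09 kN and R_F = 41.5 − 23.09 = 18.41 kN.

R_F = 18.41 kN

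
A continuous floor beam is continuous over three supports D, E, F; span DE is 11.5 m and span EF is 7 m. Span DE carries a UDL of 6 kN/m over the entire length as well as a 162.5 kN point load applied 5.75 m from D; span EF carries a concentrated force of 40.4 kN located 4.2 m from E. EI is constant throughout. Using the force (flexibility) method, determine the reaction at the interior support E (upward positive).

R_E = 200.3 kN

Release continuity at E by inserting a hinge; the redundant is the internal moment M_E. The primary structure is two simply-supported spans DE and EF.
Discontinuity in slope at E on the released structure — sum the simple-span end rotations:
  span DE: UDL 6: wL³/(24EI) = 380.2/EI
  span DE: point load 162.5 at a = 5.75: Pab(L + a)/(6LEI) = 1343/EI
  span EF: point load 40.4 at a = 4.2: Pab(L + b)/(6LEI) = 110.9/EI
  relative rotation θ_0 = (1723 + 110.9)/EI = 1834/EI
A unit hogging moment at E produces rotation L₁/(3EI) + L₂/(3EI) = 6.167/EI.
Compatibility: M_E·(L₁+L₂)/(3EI) = θ_0, giving M_E = 297.4 kN·m (hogging).
Span DE, ΣM about D with M_E applied at E: R_E^{DE}·11.5 = 1331 + 297.4, so R_E^{DE} = 141.6 kN and R_D = 231.5 − 141.6 = 89.89 kN.
Span EF, ΣM about F: R_E^{EF}·7 = 113.1 + 297.4, so R_E^{EF} = 58.65 kN and R_F = 40.4 − 58.65 = -18.25 kN.
R_E = 141.6 + 58.65 = 200.3 kN.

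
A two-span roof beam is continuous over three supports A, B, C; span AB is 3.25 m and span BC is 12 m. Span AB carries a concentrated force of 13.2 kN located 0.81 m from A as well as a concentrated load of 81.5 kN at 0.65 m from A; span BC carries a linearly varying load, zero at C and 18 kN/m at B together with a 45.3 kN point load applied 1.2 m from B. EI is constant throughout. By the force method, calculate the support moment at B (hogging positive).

M_B = 179 kN·m

Insert a hinge at B; M_B is the redundant, and each span becomes simply supported.
Rotations at B on the released spans (each span's end-slope, ×1/EI):
  span AB: point load 13.2 at a = 0.81: Pab(L + a)/(6LEI) = 5.432/EI
  span AB: point load 81.5 at a = 0.65: Pab(L + a)/(6LEI) = 27.55/EI
  span BC: triangular load, peak 18: w₀L³/(45EI) = 691.2/EI
  span BC: point load 45.3 at a = 1.2: Pab(L + b)/(6LEI) = 185.9/EI
  relative rotation θ_0 = (32.98 + 877.1)/EI = 910.1/EI
A unit hogging moment at B produces rotation L₁/(3EI) + L₂/(3EI) = 5.083/EI.
Slope continuity at B: θ_0 = M_B·5.083/EI, so M_B = 910.1/5.083 = 179 kN·m (hogging).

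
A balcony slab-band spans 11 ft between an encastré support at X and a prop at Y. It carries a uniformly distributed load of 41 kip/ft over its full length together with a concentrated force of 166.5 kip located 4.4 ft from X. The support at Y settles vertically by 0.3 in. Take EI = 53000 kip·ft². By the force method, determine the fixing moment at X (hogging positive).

Release the roller at Y. Primary structure: cantilever fixed at X.
Primary-structure tip deflection at Y by superposition:
  UDL 41: wL⁴/(8EI) = 75035/EI
  point load 166.5 at a = 4.4: Pa²(3L − a)/(6EI) = 15365/EI
  δ_0 = 90400/EI
Tip deflection under a unit load at Y: L³/(3EI) = 443.7/EI.
With EI = 53000 kip·ft²: δ_0 = 1.7057 ft and δ_{YY} = 0.008371 ft/kip.
Compatibility — the beam at Y must follow the support down by 0.025 ft: δ_0 − R_Y·δ_{YY} = 0.025, so R_Y = (1.7057 − 0.025)/0.008371 = 200.8 kip.
Moment equilibrium about X: M_X = Σ(load moments about X) − R_Y·L = 3213 − 200.8×11 = 1005 kip·ft.

M_X = 1005 kip·ft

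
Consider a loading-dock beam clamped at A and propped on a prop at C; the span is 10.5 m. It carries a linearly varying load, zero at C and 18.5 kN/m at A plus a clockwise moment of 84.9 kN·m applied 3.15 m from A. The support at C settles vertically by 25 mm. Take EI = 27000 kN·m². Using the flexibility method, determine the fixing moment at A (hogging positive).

M_A = 174.3 kN·m

Release the roller at C. Primary structure: cantilever fixed at A.
Free-end deflection of the primary structure under the applied loading (downward +):
  triangular load, peak 18.5 at the fixed end: w₀L⁴/(30EI) = 7496/EI
  clockwise couple 84.9 at a = 3.15: M₀a(2L − a)/(2EI) = 2387/EI
  δ_0 = 9882/EI
Flexibility coefficient — unit upward force at C: δ_{CC} = L³/(3EI) = 385.9/EI.
With EI = 27000 kN·m²: δ_0 = 0.36602 m and δ_{CC} = 0.014292 m/kN.
Compatibility — the beam at C must follow the support down by 0.025 m: δ_0 − R_C·δ_{CC} = 0.025, so R_C = (0.36602 − 0.025)/0.014292 = 23.86 kN.
Moment equilibrium about A: M_A = Σ(load moments about A) − R_C·L = 424.8 − 23.86×10.5 = 174.3 kN·m.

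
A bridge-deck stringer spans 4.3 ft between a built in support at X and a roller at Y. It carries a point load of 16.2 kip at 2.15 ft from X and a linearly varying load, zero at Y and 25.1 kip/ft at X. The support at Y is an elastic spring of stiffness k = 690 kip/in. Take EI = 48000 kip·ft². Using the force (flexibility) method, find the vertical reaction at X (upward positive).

Remove the prop at Y; the released (primary) structure is a cantilever built in at X.
Free-end deflection of the primary structure under the applied loading (downward +):
  point load 16.2 at a = 2.15: Pa²(3L − a)/(6EI) = 134.2/EI
  triangular load, peak 25.1 at the fixed end: w₀L⁴/(30EI) = 286/EI
  δ_0 = 420.2/EI
Tip deflection under a unit load at Y: L³/(3EI) = 26.5/EI.
With EI = 48000 kip·ft²: δ_0 = 0.008754 ft and δ_{YY} = 0.000552 ft/kip.
Compatibility — the spring shortens by R_Y/k under the reaction it provides: δ_0 − R_Y·δ_{YY} = R_Y/k. With 1/k = 1/(690×12) ft/kip = 0.000121 ft/kip, R_Y = δ_0 / (δ_{YY} + 1/k) = 0.008754 / (0.000552 + 0.000121) = 13.01 kip.
Vertical equilibrium: R_X = ΣP − R_Y = 70.17 − 13.01 = 57.16 kip.

R_X = 57.16 kip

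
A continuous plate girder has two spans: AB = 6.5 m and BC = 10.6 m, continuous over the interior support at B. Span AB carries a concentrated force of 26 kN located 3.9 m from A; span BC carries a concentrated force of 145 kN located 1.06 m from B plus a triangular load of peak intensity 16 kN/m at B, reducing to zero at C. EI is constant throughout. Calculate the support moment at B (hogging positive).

M_B = 168.1 kN·m

Release continuity at B by inserting a hinge; the redundant is the internal moment M_B. The primary structure is two simply-supported spans AB and BC.
End slopes at the hinge B, treating each span as simply supported:
  span AB: point load 26 at a = 3.9: Pab(L + a)/(6LEI) = 70.3/EI
  span BC: point load 145 at a = 1.06: Pab(L + b)/(6LEI) = 464.3/EI
  span BC: triangular load, peak 16: w₀L³/(45EI) = 423.5/EI
  relative rotation θ_0 = (70.3 + 887.8)/EI = 958.1/EI
A unit hogging moment at B produces rotation L₁/(3EI) + L₂/(3EI) = 5.7/EI.
Compatibility: M_B·(L₁+L₂)/(3EI) = θ_0, giving M_B = 168.1 kN·m (hogging).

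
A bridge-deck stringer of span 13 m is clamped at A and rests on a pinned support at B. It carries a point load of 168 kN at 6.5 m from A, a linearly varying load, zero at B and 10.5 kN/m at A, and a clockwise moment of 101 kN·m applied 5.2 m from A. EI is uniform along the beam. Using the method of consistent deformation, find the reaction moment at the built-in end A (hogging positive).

Remove the prop at B; the released (primary) structure is a cantilever built in at A.
Deflection at B on the released cantilever, summing each load's contribution:
  point load 168 at a = 6.5: Pa²(3L − a)/(6EI) = 38448/EI
  triangular load, peak 10.5 at the fixed end: w₀L⁴/(30EI) = 9996/EI
  clockwise couple 101 at a = 5.2: M₀a(2L − a)/(2EI) = 5462/EI
  δ_0 = 53906/EI
Tip deflection under a unit load at B: L³/(3EI) = 732.3/EI.
Compatibility at B: δ_0 − R_B·δ_{BB} = 0, so R_B = 53906/732.3 = 73.61 kN.
Moment equilibrium about A: M_A = Σ(load moments about A) − R_B·L = 1489 − 73.61×13 = 531.8 kN·m.

M_A = 531.8 kN·m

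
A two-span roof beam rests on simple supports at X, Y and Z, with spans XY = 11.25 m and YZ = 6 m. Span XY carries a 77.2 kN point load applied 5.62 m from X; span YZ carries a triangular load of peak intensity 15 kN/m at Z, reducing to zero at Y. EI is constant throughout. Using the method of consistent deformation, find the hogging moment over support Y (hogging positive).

M_Y = 117.1 kN·m

Take M_Y as the redundant. Released structure: two simple spans XY and YZ with a hinge at Y.
End slopes at the hinge Y, treating each span as simply supported:
  span XY: point load 77.2 at a = 5.62: Pab(L + a)/(6LEI) = 610.5/EI
  span YZ: triangular load, peak 15: 7w₀L³/(360EI) = 63/EI
  relative rotation θ_0 = (610.5 + 63)/EI = 673.5/EI
A unit hogging moment at Y produces rotation L₁/(3EI) + L₂/(3EI) = 5.75/EI.
Compatibility: M_Y·(L₁+L₂)/(3EI) = θ_0, giving M_Y = 117.1 kN·m (hogging).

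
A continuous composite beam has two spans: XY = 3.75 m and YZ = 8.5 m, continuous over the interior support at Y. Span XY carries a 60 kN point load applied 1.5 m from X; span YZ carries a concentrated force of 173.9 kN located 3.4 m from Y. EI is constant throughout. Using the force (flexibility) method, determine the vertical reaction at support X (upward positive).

R_X = -19.6 kN

Release continuity at Y by inserting a hinge; the redundant is the internal moment M_Y. The primary structure is two simply-supported spans XY and YZ.
Rotations at Y on the released spans (each span's end-slope, ×1/EI):
  span XY: point load 60 at a = 1.5: Pab(L + a)/(6LEI) = 47.25/EI
  span YZ: point load 173.9 at a = 3.4: Pab(L + b)/(6LEI) = 804.1/EI
  relative rotation θ_0 = (47.25 + 804.1)/EI = 851.4/EI
A unit hogging moment at Y produces rotation L₁/(3EI) + L₂/(3EI) = 4.083/EI.
Compatibility: M_Y·(L₁+L₂)/(3EI) = θ_0, giving M_Y = 208.5 kN·m (hogging).
Span XY, ΣM about X with M_Y applied at Y: R_Y^{XY}·3.75 = 90 + 208.5, so R_Y^{XY} = 79.6 kN and R_X = 60 − 79.6 = -19.6 kN.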